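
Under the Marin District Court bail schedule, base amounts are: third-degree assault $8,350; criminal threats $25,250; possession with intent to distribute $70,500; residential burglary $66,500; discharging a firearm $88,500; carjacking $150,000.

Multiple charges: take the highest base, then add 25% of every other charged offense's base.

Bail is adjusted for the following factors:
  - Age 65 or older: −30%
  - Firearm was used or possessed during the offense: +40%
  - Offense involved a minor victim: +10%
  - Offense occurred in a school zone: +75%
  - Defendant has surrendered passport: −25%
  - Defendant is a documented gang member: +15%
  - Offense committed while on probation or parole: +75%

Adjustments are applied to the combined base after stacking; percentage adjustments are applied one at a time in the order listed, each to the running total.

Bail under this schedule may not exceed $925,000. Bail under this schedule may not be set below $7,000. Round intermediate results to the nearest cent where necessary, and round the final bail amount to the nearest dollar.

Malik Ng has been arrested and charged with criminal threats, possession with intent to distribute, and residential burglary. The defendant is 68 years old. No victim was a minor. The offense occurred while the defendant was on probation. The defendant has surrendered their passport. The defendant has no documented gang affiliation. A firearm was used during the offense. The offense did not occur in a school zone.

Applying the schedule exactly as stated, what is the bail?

$120,184

Base amounts from the schedule: criminal threats $25,250; possession with intent to distribute $70,500; residential burglary $66,500.
Stacking rule: highest base plus 25% of each additional charge. Highest is possession with intent to distribute at $70,500. Additional: $25,250 × 25% = $6,312.50; $66,500 × 25% = $16,625. Combined base = $70,500 + $22,937.50 = $93,437.50.
Age 65 or older (−30%): $93,437.50 × 0.7 = $65,406.25.
Firearm was used or possessed during the offense (+40%): $65,406.25 × 1.4 = $91,568.75.
Defendant has surrendered passport (−25%): $91,568.75 × 0.75 = $68,676.56.
Offense committed while on probation or parole (+75%): $68,676.56 × 1.75 = $120,183.98.
$120,183.98 is within the $925,000 maximum.
$120,183.98 is at or above the $7,000 minimum.
Rounded to the nearest dollar: $120,184.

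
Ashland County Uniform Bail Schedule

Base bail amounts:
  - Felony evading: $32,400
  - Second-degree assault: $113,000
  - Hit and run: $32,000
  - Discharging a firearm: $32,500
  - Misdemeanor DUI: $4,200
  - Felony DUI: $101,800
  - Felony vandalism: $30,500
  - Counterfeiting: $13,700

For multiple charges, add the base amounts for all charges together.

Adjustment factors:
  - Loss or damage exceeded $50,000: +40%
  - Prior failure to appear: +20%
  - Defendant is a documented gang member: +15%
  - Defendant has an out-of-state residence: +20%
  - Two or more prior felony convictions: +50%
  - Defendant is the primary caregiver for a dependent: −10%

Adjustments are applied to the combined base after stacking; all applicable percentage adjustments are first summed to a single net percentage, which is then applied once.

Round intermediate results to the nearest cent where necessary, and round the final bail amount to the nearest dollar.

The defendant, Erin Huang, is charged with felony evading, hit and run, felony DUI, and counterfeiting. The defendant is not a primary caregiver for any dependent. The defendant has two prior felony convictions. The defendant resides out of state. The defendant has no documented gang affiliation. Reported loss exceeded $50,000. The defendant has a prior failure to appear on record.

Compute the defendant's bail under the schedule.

$413,770

Base amounts from the schedule: felony evading $32,400; hit and run $32,000; felony DUI $101,800; counterfeiting $13,700.
Stacking rule: sum of all bases. $32,400 + $32,000 + $101,800 + $13,700 = $179,900.
Net percentage adjustment: +40% +20% +20% +50% = +130%. $179,900 × 2.3 = $413,770.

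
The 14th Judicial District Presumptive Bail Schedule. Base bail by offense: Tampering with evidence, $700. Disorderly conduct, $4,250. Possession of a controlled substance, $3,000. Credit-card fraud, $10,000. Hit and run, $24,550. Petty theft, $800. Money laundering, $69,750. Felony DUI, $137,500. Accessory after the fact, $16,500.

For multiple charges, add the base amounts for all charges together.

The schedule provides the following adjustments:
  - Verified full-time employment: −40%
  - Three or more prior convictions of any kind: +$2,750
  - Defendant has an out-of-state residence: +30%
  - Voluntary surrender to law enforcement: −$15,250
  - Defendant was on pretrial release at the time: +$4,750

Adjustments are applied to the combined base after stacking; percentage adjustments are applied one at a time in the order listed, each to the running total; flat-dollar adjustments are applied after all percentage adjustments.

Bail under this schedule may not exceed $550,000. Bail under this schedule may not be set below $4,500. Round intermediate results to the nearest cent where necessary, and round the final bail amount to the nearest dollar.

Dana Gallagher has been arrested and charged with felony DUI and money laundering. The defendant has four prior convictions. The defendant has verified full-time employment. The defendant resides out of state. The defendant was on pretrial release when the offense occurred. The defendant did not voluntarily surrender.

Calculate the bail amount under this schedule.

Base amounts from the schedule: felony DUI $137,500; money laundering $69,750.
Stacking rule: sum of all bases. $137,500 + $69,750 = $207,250.
Verified full-time employment (−40%): $207,250 × 0.6 = $124,350.
Defendant has an out-of-state residence (+30%): $124,350 × 1.3 = $161,655.
Three or more prior convictions of any kind (+$2,750 flat): $161,655 + $2,750 = $164,405.
Defendant was on pretrial release at the time (+$4,750 flat): $164,405 + $4,750 = $169,155.
$169,155 is within the $550,000 maximum.
$169,155 is at or above the $4,500 minimum.

$169,155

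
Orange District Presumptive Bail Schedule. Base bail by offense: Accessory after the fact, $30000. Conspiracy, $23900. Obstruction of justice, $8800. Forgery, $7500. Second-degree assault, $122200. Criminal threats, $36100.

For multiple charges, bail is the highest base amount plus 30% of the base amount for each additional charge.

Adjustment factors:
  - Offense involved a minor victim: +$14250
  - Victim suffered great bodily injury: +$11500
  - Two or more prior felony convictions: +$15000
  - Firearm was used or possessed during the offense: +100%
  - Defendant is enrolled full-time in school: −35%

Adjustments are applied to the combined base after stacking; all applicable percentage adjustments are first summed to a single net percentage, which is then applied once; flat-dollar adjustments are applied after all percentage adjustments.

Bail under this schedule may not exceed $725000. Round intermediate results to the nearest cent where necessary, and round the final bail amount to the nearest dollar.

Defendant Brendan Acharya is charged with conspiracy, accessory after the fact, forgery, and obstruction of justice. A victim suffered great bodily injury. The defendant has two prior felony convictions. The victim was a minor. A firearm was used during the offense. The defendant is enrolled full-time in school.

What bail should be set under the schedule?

$110149

Base amounts from the schedule: conspiracy $23900; accessory after the fact $30000; forgery $7500; obstruction of justice $8800.
Stacking rule: highest base plus 30% of each additional charge. Highest is accessory after the fact at $30000. Additional: $23900 × 30% = $7170; $7500 × 30% = $2250; $8800 × 30% = $2640. Combined base = $30000 + $12060 = $42060.
Net percentage adjustment: +100% −35% = +65%. $42060 × 1.65 = $69399.
Offense involved a minor victim (+$14250 flat): $69399 + $14250 = $83649.
Victim suffered great bodily injury (+$11500 flat): $83649 + $11500 = $95149.
Two or more prior felony convictions (+$15000 flat): $95149 + $15000 = $110149.
$110149 is within the $725000 maximum.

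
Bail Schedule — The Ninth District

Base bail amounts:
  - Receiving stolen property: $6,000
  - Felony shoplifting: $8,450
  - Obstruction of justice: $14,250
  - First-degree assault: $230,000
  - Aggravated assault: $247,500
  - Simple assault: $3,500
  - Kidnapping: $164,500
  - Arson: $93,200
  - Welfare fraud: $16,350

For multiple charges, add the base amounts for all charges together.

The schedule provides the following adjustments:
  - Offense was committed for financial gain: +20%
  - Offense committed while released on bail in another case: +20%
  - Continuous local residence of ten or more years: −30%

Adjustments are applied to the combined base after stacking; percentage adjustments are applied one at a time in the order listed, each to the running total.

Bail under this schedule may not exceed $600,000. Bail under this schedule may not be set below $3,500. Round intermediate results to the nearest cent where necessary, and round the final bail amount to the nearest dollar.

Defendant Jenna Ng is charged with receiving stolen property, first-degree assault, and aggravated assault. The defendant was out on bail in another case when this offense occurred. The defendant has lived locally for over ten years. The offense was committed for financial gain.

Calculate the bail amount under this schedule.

Base amounts from the schedule: receiving stolen property $6,000; first-degree assault $230,000; aggravated assault $247,500.
Stacking rule: sum of all bases. $6,000 + $230,000 + $247,500 = $483,500.
Offense was committed for financial gain (+20%): $483,500 × 1.2 = $580,200.
Offense committed while released on bail in another case (+20%): $580,200 × 1.2 = $696,240.
Continuous local residence of ten or more years (−30%): $696,240 × 0.7 = $487,368.
$487,368 is within the $600,000 maximum.
$487,368 is at or above the $3,500 minimum.

$487,368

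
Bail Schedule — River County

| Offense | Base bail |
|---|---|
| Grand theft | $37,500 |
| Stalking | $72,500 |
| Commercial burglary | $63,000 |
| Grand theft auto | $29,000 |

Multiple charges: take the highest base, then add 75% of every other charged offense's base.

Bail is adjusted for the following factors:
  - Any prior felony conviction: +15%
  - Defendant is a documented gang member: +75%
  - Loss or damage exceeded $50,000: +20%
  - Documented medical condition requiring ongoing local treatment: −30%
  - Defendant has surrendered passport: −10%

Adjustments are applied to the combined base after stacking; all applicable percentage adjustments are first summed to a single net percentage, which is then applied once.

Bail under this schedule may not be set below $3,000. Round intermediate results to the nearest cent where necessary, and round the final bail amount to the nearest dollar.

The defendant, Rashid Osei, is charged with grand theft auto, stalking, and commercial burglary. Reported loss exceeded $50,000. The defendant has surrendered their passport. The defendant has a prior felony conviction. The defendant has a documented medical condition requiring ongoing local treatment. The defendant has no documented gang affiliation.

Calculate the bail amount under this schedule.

Base amounts from the schedule: grand theft auto $29,000; stalking $72,500; commercial burglary $63,000.
Stacking rule: highest base plus 75% of each additional charge. Highest is stalking at $72,500. Additional: $29,000 × 75% = $21,750; $63,000 × 75% = $47,250. Combined base = $72,500 + $69,000 = $141,500.
Net percentage adjustment: +15% +20% −30% −10% = −5%. $141,500 × 0.95 = $134,425.
$134,425 is at or above the $3,000 minimum.

$134,425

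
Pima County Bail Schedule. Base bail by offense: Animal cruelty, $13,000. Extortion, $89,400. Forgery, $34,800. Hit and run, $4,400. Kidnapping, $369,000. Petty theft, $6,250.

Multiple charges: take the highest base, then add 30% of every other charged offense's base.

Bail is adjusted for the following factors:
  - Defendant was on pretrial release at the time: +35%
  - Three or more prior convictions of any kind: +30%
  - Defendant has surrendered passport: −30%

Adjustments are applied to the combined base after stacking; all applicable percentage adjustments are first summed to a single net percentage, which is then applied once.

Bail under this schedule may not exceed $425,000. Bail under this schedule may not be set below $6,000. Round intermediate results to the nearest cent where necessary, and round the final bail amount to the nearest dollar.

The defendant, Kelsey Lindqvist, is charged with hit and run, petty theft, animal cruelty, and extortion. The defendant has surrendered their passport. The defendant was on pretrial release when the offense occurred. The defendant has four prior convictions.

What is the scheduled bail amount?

Base amounts from the schedule: hit and run $4,400; petty theft $6,250; animal cruelty $13,000; extortion $89,400.
Stacking rule: highest base plus 30% of each additional charge. Highest is extortion at $89,400. Additional: $4,400 × 30% = $1,320; $6,250 × 30% = $1,875; $13,000 × 30% = $3,900. Combined base = $89,400 + $7,095 = $96,495.
Net percentage adjustment: +35% +30% −30% = +35%. $96,495 × 1.35 = $130,268.25.
$130,268.25 is within the $425,000 maximum.
$130,268.25 is at or above the $6,000 minimum.
Rounded to the nearest dollar: $130,268.

$130,268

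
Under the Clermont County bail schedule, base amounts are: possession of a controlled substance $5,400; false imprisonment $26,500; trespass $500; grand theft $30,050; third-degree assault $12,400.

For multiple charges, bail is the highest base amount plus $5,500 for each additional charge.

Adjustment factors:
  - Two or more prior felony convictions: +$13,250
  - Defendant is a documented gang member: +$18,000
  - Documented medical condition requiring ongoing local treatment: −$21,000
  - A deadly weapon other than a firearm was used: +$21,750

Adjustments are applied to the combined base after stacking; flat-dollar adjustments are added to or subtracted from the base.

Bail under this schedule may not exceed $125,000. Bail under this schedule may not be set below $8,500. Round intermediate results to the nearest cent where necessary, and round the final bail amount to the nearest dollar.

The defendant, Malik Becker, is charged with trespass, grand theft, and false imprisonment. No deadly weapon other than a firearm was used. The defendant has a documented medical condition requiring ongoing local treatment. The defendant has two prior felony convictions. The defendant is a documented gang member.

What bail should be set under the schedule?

Base amounts from the schedule: trespass $500; grand theft $30,050; false imprisonment $26,500.
Stacking rule: highest base plus $5,500 per additional charge. Highest is grand theft at $30,050; 2 additional charges → +$11,000. Combined base = $41,050.
Two or more prior felony convictions (+$13,250 flat): $41,050 + $13,250 = $54,300.
Defendant is a documented gang member (+$18,000 flat): $54,300 + $18,000 = $72,300.
Documented medical condition requiring ongoing local treatment (−$21,000 flat): $72,300 − $21,000 = $51,300.
$51,300 is within the $125,000 maximum.
$51,300 is at or above the $8,500 minimum.

$51,300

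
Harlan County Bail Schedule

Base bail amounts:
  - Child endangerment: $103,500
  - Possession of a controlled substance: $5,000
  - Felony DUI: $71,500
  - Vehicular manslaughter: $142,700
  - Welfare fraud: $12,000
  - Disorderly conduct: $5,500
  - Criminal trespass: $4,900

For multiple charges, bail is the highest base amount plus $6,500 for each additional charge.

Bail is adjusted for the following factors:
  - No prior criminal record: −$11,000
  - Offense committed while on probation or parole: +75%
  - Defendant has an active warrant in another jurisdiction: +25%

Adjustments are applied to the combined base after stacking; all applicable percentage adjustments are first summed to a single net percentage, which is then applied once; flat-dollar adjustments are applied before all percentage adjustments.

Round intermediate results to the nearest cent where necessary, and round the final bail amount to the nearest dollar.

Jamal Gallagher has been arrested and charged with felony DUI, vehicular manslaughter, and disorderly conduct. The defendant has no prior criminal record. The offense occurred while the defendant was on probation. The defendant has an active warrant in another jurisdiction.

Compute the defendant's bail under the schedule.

$289,400

Base amounts from the schedule: felony DUI $71,500; vehicular manslaughter $142,700; disorderly conduct $5,500.
Stacking rule: highest base plus $6,500 per additional charge. Highest is vehicular manslaughter at $142,700; 2 additional charges → +$13,000. Combined base = $155,700.
No prior criminal record (−$11,000 flat): $155,700 − $11,000 = $144,700.
Net percentage adjustment: +75% +25% = +100%. $144,700 × 2 = $289,400.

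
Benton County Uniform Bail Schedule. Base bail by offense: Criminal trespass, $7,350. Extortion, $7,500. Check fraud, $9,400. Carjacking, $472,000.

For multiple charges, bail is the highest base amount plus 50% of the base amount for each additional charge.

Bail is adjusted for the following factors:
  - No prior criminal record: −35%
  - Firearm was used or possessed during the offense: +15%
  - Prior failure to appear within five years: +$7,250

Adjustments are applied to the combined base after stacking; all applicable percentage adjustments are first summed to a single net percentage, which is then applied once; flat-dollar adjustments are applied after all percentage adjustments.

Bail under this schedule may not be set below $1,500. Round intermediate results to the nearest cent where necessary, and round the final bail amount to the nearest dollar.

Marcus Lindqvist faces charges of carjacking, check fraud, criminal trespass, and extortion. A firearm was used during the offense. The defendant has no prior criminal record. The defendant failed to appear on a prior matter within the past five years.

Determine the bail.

$394,550

Base amounts from the schedule: carjacking $472,000; check fraud $9,400; criminal trespass $7,350; extortion $7,500.
Stacking rule: highest base plus 50% of each additional charge. Highest is carjacking at $472,000. Additional: $9,400 × 50% = $4,700; $7,350 × 50% = $3,675; $7,500 × 50% = $3,750. Combined base = $472,000 + $12,125 = $484,125.
Net percentage adjustment: −35% +15% = −20%. $484,125 × 0.8 = $387,300.
Prior failure to appear within five years (+$7,250 flat): $387,300 + $7,250 = $394,550.
$394,550 is at or above the $1,500 minimum.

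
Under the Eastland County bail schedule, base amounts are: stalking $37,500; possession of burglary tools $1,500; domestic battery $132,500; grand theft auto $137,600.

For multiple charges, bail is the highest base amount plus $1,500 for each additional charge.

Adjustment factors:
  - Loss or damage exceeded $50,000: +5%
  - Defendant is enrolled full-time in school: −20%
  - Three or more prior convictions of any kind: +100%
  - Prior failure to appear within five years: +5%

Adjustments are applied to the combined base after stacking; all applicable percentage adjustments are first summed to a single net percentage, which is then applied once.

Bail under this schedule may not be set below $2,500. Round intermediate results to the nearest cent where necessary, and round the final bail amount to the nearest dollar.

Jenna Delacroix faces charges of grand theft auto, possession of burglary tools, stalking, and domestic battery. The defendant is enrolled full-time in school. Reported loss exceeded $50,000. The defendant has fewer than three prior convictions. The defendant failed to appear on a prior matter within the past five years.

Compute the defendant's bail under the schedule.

Base amounts from the schedule: grand theft auto $137,600; possession of burglary tools $1,500; stalking $37,500; domestic battery $132,500.
Stacking rule: highest base plus $1,500 per additional charge. Highest is grand theft auto at $137,600; 3 additional charges → +$4,500. Combined base = $142,100.
Net percentage adjustment: +5% −20% +5% = −10%. $142,100 × 0.9 = $127,890.
$127,890 is at or above the $2,500 minimum.

$127,890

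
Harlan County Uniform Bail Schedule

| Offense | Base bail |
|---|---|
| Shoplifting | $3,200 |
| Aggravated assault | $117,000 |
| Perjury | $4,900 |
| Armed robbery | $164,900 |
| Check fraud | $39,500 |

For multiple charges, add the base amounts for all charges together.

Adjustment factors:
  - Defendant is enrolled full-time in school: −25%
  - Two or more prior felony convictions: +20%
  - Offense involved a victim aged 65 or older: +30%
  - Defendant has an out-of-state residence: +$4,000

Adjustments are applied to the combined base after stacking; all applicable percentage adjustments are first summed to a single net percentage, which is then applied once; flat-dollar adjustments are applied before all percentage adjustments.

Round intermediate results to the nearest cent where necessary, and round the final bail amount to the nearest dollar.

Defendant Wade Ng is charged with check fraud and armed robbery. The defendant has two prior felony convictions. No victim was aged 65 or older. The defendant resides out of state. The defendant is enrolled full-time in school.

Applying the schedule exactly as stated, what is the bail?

$197,980

Base amounts from the schedule: check fraud $39,500; armed robbery $164,900.
Stacking rule: sum of all bases. $39,500 + $164,900 = $204,400.
Defendant has an out-of-state residence (+$4,000 flat): $204,400 + $4,000 = $208,400.
Net percentage adjustment: −25% +20% = −5%. $208,400 × 0.95 = $197,980.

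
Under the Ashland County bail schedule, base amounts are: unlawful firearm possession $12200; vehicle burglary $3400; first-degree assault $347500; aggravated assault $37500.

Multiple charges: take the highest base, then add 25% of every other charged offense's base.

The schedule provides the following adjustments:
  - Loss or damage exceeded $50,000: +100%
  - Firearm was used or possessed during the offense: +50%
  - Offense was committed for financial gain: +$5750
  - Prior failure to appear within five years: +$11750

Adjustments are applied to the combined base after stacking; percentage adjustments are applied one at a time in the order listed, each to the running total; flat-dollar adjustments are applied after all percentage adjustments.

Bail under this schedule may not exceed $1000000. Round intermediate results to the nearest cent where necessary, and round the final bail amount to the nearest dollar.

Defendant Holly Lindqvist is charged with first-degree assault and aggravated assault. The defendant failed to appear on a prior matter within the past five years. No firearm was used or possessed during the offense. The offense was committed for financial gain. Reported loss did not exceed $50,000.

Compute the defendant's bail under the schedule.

$374375

Base amounts from the schedule: first-degree assault $347500; aggravated assault $37500.
Stacking rule: highest base plus 25% of each additional charge. Highest is first-degree assault at $347500. Additional: $37500 × 25% = $9375. Combined base = $347500 + $9375 = $356875.
Offense was committed for financial gain (+$5750 flat): $356875 + $5750 = $362625.
Prior failure to appear within five years (+$11750 flat): $362625 + $11750 = $374375.
$374375 is within the $1000000 maximum.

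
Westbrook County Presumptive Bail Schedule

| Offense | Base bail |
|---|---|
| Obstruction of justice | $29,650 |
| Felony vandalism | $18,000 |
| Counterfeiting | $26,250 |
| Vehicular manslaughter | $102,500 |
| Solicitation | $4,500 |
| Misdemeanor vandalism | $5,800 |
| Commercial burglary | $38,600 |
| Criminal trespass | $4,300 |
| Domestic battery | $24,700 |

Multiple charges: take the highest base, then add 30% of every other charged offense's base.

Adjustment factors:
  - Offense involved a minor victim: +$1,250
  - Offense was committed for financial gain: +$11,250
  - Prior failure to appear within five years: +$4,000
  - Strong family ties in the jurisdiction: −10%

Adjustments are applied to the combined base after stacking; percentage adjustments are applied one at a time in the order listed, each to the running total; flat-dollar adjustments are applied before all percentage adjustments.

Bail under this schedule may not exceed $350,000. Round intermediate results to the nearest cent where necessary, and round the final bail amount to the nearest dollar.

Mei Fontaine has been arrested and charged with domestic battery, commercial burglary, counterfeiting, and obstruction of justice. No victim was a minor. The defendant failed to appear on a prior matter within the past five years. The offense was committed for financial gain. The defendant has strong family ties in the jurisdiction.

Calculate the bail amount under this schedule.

$70,227

Base amounts from the schedule: domestic battery $24,700; commercial burglary $38,600; counterfeiting $26,250; obstruction of justice $29,650.
Stacking rule: highest base plus 30% of each additional charge. Highest is commercial burglary at $38,600. Additional: $24,700 × 30% = $7,410; $26,250 × 30% = $7,875; $29,650 × 30% = $8,895. Combined base = $38,600 + $24,180 = $62,780.
Offense was committed for financial gain (+$11,250 flat): $62,780 + $11,250 = $74,030.
Prior failure to appear within five years (+$4,000 flat): $74,030 + $4,000 = $78,030.
Strong family ties in the jurisdiction (−10%): $78,030 × 0.9 = $70,227.
$70,227 is within the $350,000 maximum.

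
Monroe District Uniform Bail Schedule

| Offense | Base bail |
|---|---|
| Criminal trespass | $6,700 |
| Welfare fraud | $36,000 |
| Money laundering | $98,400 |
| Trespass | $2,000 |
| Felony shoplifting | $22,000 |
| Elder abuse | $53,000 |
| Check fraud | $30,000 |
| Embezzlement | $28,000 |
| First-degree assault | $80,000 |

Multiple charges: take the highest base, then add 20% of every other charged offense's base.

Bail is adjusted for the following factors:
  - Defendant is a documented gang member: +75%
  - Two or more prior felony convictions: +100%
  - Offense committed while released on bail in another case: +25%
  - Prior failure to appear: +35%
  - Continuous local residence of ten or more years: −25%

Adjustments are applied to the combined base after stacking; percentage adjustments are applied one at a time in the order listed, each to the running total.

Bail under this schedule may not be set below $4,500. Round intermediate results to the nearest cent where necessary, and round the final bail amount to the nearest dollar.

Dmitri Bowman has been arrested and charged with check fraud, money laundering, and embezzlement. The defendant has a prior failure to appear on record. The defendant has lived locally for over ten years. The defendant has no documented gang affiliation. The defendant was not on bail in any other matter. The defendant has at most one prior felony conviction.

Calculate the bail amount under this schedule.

Base amounts from the schedule: check fraud $30,000; money laundering $98,400; embezzlement $28,000.
Stacking rule: highest base plus 20% of each additional charge. Highest is money laundering at $98,400. Additional: $30,000 × 20% = $6,000; $28,000 × 20% = $5,600. Combined base = $98,400 + $11,600 = $110,000.
Prior failure to appear (+35%): $110,000 × 1.35 = $148,500.
Continuous local residence of ten or more years (−25%): $148,500 × 0.75 = $111,375.
$111,375 is at or above the $4,500 minimum.

$111,375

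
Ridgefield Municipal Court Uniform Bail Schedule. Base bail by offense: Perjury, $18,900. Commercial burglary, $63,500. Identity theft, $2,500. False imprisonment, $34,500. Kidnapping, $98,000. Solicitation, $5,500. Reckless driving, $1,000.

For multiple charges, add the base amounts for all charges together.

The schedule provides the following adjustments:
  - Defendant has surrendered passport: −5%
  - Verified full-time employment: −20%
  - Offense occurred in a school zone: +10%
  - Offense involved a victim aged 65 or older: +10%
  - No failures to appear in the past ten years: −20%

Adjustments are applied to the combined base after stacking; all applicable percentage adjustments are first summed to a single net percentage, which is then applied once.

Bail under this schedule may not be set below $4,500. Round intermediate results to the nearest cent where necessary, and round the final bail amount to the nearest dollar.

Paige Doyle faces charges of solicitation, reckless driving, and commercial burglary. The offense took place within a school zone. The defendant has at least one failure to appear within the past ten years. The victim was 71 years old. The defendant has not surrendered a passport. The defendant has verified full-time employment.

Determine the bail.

Base amounts from the schedule: solicitation $5,500; reckless driving $1,000; commercial burglary $63,500.
Stacking rule: sum of all bases. $5,500 + $1,000 + $63,500 = $70,000.
Net percentage adjustment: −20% +10% +10% = +0%. $70,000 × 1 = $70,000.
$70,000 is at or above the $4,500 minimum.

$70,000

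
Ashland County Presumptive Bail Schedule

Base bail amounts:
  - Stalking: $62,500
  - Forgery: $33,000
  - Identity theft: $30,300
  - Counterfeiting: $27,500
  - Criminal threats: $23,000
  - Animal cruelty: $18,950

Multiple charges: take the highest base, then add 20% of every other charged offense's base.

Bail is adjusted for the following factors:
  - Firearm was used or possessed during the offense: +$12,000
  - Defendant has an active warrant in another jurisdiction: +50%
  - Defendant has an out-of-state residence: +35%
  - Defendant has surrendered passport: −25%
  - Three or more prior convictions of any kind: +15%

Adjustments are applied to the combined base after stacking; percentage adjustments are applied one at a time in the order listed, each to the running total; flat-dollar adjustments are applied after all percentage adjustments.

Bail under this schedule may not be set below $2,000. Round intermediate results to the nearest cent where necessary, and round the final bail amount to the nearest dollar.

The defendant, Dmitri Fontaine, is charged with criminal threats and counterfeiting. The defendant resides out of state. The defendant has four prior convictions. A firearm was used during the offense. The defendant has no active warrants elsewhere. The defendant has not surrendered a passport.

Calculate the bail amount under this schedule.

Base amounts from the schedule: criminal threats $23,000; counterfeiting $27,500.
Stacking rule: highest base plus 20% of each additional charge. Highest is counterfeiting at $27,500. Additional: $23,000 × 20% = $4,600. Combined base = $27,500 + $4,600 = $32,100.
Defendant has an out-of-state residence (+35%): $32,100 × 1.35 = $43,335.
Three or more prior convictions of any kind (+15%): $43,335 × 1.15 = $49,835.25.
Firearm was used or possessed during the offense (+$12,000 flat): $49,835.25 + $12,000 = $61,835.25.
$61,835.25 is at or above the $2,000 minimum.
Rounded to the nearest dollar: $61,835.

$61,835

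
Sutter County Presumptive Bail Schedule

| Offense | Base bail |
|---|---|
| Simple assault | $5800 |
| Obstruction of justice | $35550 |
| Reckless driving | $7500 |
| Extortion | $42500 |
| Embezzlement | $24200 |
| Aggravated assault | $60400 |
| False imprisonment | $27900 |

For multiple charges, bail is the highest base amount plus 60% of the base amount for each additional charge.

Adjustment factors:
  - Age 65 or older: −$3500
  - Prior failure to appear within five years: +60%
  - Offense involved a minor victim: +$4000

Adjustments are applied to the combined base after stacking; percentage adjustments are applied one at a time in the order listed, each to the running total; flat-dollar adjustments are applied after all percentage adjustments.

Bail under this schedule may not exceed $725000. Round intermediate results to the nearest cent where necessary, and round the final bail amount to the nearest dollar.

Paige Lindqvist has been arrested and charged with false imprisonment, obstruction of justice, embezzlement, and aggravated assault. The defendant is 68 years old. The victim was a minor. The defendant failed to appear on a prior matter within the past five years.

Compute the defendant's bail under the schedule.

Base amounts from the schedule: false imprisonment $27900; obstruction of justice $35550; embezzlement $24200; aggravated assault $60400.
Stacking rule: highest base plus 60% of each additional charge. Highest is aggravated assault at $60400. Additional: $27900 × 60% = $16740; $35550 × 60% = $21330; $24200 × 60% = $14520. Combined base = $60400 + $52590 = $112990.
Prior failure to appear within five years (+60%): $112990 × 1.6 = $180784.
Age 65 or older (−$3500 flat): $180784 − $3500 = $177284.
Offense involved a minor victim (+$4000 flat): $177284 + $4000 = $181284.
$181284 is within the $725000 maximum.

$181284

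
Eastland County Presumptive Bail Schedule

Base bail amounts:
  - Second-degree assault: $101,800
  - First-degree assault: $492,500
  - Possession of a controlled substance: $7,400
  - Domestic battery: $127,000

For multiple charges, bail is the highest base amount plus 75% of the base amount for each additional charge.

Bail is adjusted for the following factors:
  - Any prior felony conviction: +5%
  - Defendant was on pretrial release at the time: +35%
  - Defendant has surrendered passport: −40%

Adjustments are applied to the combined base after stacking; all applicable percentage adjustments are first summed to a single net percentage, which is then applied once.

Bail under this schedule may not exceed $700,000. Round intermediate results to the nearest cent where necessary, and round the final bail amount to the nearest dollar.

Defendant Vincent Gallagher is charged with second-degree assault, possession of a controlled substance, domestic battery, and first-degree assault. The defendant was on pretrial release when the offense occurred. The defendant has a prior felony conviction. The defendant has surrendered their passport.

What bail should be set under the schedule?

$669,650

Base amounts from the schedule: second-degree assault $101,800; possession of a controlled substance $7,400; domestic battery $127,000; first-degree assault $492,500.
Stacking rule: highest base plus 75% of each additional charge. Highest is first-degree assault at $492,500. Additional: $101,800 × 75% = $76,350; $7,400 × 75% = $5,550; $127,000 × 75% = $95,250. Combined base = $492,500 + $177,150 = $669,650.
Net percentage adjustment: +5% +35% −40% = +0%. $669,650 × 1 = $669,650.
$669,650 is within the $700,000 maximum.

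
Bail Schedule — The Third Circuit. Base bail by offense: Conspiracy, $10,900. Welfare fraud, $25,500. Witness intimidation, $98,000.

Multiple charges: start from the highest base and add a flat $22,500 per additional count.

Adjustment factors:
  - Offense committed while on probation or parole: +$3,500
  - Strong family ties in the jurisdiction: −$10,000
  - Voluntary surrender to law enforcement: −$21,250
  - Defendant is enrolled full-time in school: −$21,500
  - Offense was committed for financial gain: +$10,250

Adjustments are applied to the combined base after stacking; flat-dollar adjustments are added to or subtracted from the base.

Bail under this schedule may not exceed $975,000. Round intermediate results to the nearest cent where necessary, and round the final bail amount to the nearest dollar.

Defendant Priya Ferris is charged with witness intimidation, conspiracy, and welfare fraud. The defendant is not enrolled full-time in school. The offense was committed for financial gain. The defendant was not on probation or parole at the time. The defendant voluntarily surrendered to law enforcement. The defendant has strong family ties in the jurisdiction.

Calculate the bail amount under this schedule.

$122,000

Base amounts from the schedule: witness intimidation $98,000; conspiracy $10,900; welfare fraud $25,500.
Stacking rule: highest base plus $22,500 per additional charge. Highest is witness intimidation at $98,000; 2 additional charges → +$45,000. Combined base = $143,000.
Strong family ties in the jurisdiction (−$10,000 flat): $143,000 − $10,000 = $133,000.
Voluntary surrender to law enforcement (−$21,250 flat): $133,000 − $21,250 = $111,750.
Offense was committed for financial gain (+$10,250 flat): $111,750 + $10,250 = $122,000.
$122,000 is within the $975,000 maximum.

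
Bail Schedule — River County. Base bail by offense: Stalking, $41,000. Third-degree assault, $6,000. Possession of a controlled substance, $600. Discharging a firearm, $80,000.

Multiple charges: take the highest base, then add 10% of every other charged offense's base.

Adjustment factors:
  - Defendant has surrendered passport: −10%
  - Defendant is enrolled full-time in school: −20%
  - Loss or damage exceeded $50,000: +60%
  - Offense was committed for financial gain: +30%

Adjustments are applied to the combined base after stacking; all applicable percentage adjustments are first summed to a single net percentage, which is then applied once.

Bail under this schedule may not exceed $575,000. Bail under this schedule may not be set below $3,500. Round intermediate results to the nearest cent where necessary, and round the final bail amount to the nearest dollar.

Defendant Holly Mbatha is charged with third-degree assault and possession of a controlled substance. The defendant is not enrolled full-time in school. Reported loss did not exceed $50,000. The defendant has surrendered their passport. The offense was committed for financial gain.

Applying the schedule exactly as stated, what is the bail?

$7,272

Base amounts from the schedule: third-degree assault $6,000; possession of a controlled substance $600.
Stacking rule: highest base plus 10% of each additional charge. Highest is third-degree assault at $6,000. Additional: $600 × 10% = $60. Combined base = $6,000 + $60 = $6,060.
Net percentage adjustment: −10% +30% = +20%. $6,060 × 1.2 = $7,272.
$7,272 is within the $575,000 maximum.
$7,272 is at or above the $3,500 minimum.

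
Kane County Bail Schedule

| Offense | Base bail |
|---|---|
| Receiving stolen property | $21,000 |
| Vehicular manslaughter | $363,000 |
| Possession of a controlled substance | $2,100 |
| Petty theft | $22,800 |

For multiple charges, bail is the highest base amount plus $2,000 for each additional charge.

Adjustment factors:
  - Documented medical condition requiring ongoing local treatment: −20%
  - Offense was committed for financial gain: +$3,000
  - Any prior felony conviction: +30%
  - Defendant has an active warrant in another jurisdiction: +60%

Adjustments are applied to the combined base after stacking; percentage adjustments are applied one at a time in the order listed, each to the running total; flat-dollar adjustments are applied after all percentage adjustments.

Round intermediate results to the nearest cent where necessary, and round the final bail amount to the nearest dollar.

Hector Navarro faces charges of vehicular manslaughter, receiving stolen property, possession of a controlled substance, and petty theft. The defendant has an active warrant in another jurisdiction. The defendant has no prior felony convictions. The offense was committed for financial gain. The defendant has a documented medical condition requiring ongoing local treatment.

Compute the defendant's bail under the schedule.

Base amounts from the schedule: vehicular manslaughter $363,000; receiving stolen property $21,000; possession of a controlled substance $2,100; petty theft $22,800.
Stacking rule: highest base plus $2,000 per additional charge. Highest is vehicular manslaughter at $363,000; 3 additional charges → +$6,000. Combined base = $369,000.
Documented medical condition requiring ongoing local treatment (−20%): $369,000 × 0.8 = $295,200.
Defendant has an active warrant in another jurisdiction (+60%): $295,200 × 1.6 = $472,320.
Offense was committed for financial gain (+$3,000 flat): $472,320 + $3,000 = $475,320.

$475,320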